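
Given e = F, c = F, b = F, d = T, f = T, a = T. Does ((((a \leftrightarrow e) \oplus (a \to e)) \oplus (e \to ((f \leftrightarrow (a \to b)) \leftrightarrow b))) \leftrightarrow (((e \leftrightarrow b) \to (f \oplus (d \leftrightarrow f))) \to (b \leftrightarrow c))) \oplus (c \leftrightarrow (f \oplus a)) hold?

a \leftrightarrow e = T \leftrightarrow F = F
a \to e = T \to F = F
(a \leftrightarrow e) \oplus (a \to e) = F \oplus F = F
a \to b = T \to F = F
f \leftrightarrow (a \to b) = T \leftrightarrow F = F
(f \leftrightarrow (a \to b)) \leftrightarrow b = F \leftrightarrow F = T
e \to ((f \leftrightarrow (a \to b)) \leftrightarrow b) = F \to T = T
((a \leftrightarrow e) \oplus (a \to e)) \oplus (e \to ((f \leftrightarrow (a \to b)) \leftrightarrow b)) = F \oplus T = T
e \leftrightarrow b = F \leftrightarrow F = T
d \leftrightarrow f = T \leftrightarrow T = T
f \oplus (d \leftrightarrow f) = T \oplus T = F
(e \leftrightarrow b) \to (f \oplus (d \leftrightarrow f)) = T \to F = F
b \leftrightarrow c = F \leftrightarrow F = T
((e \leftrightarrow b) \to (f \oplus (d \leftrightarrow f))) \to (b \leftrightarrow c) = F \to T = T
(((a \leftrightarrow e) \oplus (a \to e)) \oplus (e \to ((f \leftrightarrow (a \to b)) \leftrightarrow b))) \leftrightarrow (((e \leftrightarrow b) \to (f \oplus (d \leftrightarrow f))) \to (b \leftrightarrow c)) = T \leftrightarrow T = T
f \oplus a = T \oplus T = F
c \leftrightarrow (f \oplus a) = F \leftrightarrow F = T
((((a \leftrightarrow e) \oplus (a \to e)) \oplus (e \to ((f \leftrightarrow (a \to b)) \leftrightarrow b))) \leftrightarrow (((e \leftrightarrow b) \to (f \oplus (d \leftrightarrow f))) \to (b \leftrightarrow c))) \oplus (c \leftrightarrow (f \oplus a)) = T \oplus T = F

F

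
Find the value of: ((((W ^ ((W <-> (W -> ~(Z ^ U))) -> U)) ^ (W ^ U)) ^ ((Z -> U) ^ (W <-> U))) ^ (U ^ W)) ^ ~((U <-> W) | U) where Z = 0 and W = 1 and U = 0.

Z ^ U = 0 ^ 0 = 0
~(Z ^ U) = ~0 = 1
W -> ~(Z ^ U) = 1 -> 1 = 1
W <-> (W -> ~(Z ^ U)) = 1 <-> 1 = 1
(W <-> (W -> ~(Z ^ U))) -> U = 1 -> 0 = 0
W ^ ((W <-> (W -> ~(Z ^ U))) -> U) = 1 ^ 0 = 1
W ^ U = 1 ^ 0 = 1
(W ^ ((W <-> (W -> ~(Z ^ U))) -> U)) ^ (W ^ U) = 1 ^ 1 = 0
Z -> U = 0 -> 0 = 1
W <-> U = 1 <-> 0 = 0
(Z -> U) ^ (W <-> U) = 1 ^ 0 = 1
((W ^ ((W <-> (W -> ~(Z ^ U))) -> U)) ^ (W ^ U)) ^ ((Z -> U) ^ (W <-> U)) = 0 ^ 1 = 1
U ^ W = 0 ^ 1 = 1
(((W ^ ((W <-> (W -> ~(Z ^ U))) -> U)) ^ (W ^ U)) ^ ((Z -> U) ^ (W <-> U))) ^ (U ^ W) = 1 ^ 1 = 0
U <-> W = 0 <-> 1 = 0
(U <-> W) | U = 0 | 0 = 0
~((U <-> W) | U) = ~0 = 1
((((W ^ ((W <-> (W -> ~(Z ^ U))) -> U)) ^ (W ^ U)) ^ ((Z -> U) ^ (W <-> U))) ^ (U ^ W)) ^ ~((U <-> W) | U) = 0 ^ 1 = 1

1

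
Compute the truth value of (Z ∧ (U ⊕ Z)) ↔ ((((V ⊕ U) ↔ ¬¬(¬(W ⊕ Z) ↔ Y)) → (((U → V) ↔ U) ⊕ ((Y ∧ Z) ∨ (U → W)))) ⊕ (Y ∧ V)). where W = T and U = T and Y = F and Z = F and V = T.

Substituting W=T, U=T, Y=F, Z=F, V=T:
U ⊕ Z = T ⊕ F = T
Z ∧ (U ⊕ Z) = F ∧ T = F
V ⊕ U = T ⊕ T = F
W ⊕ Z = T ⊕ F = T
¬(W ⊕ Z) = ¬T = F
¬(W ⊕ Z) ↔ Y = F ↔ F = T
¬(¬(W ⊕ Z) ↔ Y) = ¬T = F
¬¬(¬(W ⊕ Z) ↔ Y) = ¬F = T
(V ⊕ U) ↔ ¬¬(¬(W ⊕ Z) ↔ Y) = F ↔ T = F
U → V = T → T = T
(U → V) ↔ U = T ↔ T = T
Y ∧ Z = F ∧ F = F
U → W = T → T = T
(Y ∧ Z) ∨ (U → W) = F ∨ T = T
((U → V) ↔ U) ⊕ ((Y ∧ Z) ∨ (U → W)) = T ⊕ T = F
((V ⊕ U) ↔ ¬¬(¬(W ⊕ Z) ↔ Y)) → (((U → V) ↔ U) ⊕ ((Y ∧ Z) ∨ (U → W))) = F → F = T
Y ∧ V = F ∧ T = F
(((V ⊕ U) ↔ ¬¬(¬(W ⊕ Z) ↔ Y)) → (((U → V) ↔ U) ⊕ ((Y ∧ Z) ∨ (U → W)))) ⊕ (Y ∧ V) = T ⊕ F = T
(Z ∧ (U ⊕ Z)) ↔ ((((V ⊕ U) ↔ ¬¬(¬(W ⊕ Z) ↔ Y)) → (((U → V) ↔ U) ⊕ ((Y ∧ Z) ∨ (U → W)))) ⊕ (Y ∧ V)) = F ↔ T = F

F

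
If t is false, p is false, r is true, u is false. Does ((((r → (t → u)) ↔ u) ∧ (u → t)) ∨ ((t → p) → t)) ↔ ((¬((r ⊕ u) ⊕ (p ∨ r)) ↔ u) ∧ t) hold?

T

t → u = F → F = T
r → (t → u) = T → T = T
(r → (t → u)) ↔ u = T ↔ F = F
u → t = F → F = T
((r → (t → u)) ↔ u) ∧ (u → t) = F ∧ T = F
t → p = F → F = T
(t → p) → t = T → F = F
(((r → (t → u)) ↔ u) ∧ (u → t)) ∨ ((t → p) → t) = F ∨ F = F
r ⊕ u = T ⊕ F = T
p ∨ r = F ∨ T = T
(r ⊕ u) ⊕ (p ∨ r) = T ⊕ T = F
¬((r ⊕ u) ⊕ (p ∨ r)) = ¬F = T
¬((r ⊕ u) ⊕ (p ∨ r)) ↔ u = T ↔ F = F
(¬((r ⊕ u) ⊕ (p ∨ r)) ↔ u) ∧ t = F ∧ F = F
((((r → (t → u)) ↔ u) ∧ (u → t)) ∨ ((t → p) → t)) ↔ ((¬((r ⊕ u) ⊕ (p ∨ r)) ↔ u) ∧ t) = F ↔ F = T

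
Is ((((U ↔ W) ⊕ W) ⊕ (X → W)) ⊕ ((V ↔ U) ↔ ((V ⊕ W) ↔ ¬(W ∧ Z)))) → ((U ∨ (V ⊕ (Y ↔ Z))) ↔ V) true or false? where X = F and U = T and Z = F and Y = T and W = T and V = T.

Substituting X=F, U=T, Z=F, Y=T, W=T, V=T:
U ↔ W = T ↔ T = T
(U ↔ W) ⊕ W = T ⊕ T = F
X → W = F → T = T
((U ↔ W) ⊕ W) ⊕ (X → W) = F ⊕ T = T
V ↔ U = T ↔ T = T
V ⊕ W = T ⊕ T = F
W ∧ Z = T ∧ F = F
¬(W ∧ Z) = ¬F = T
(V ⊕ W) ↔ ¬(W ∧ Z) = F ↔ T = F
(V ↔ U) ↔ ((V ⊕ W) ↔ ¬(W ∧ Z)) = T ↔ F = F
(((U ↔ W) ⊕ W) ⊕ (X → W)) ⊕ ((V ↔ U) ↔ ((V ⊕ W) ↔ ¬(W ∧ Z))) = T ⊕ F = T
Y ↔ Z = T ↔ F = F
V ⊕ (Y ↔ Z) = T ⊕ F = T
U ∨ (V ⊕ (Y ↔ Z)) = T ∨ T = T
(U ∨ (V ⊕ (Y ↔ Z))) ↔ V = T ↔ T = T
((((U ↔ W) ⊕ W) ⊕ (X → W)) ⊕ ((V ↔ U) ↔ ((V ⊕ W) ↔ ¬(W ∧ Z)))) → ((U ∨ (V ⊕ (Y ↔ Z))) ↔ V) = T → T = T

T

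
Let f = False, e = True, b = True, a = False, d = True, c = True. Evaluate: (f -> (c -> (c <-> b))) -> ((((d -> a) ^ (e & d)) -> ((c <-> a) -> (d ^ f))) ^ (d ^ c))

True

c <-> b = True <-> True = True
c -> (c <-> b) = True -> True = True
f -> (c -> (c <-> b)) = False -> True = True
d -> a = True -> False = False
e & d = True & True = True
(d -> a) ^ (e & d) = False ^ True = True
c <-> a = True <-> False = False
d ^ f = True ^ False = True
(c <-> a) -> (d ^ f) = False -> True = True
((d -> a) ^ (e & d)) -> ((c <-> a) -> (d ^ f)) = True -> True = True
d ^ c = True ^ True = False
(((d -> a) ^ (e & d)) -> ((c <-> a) -> (d ^ f))) ^ (d ^ c) = True ^ False = True
(f -> (c -> (c <-> b))) -> ((((d -> a) ^ (e & d)) -> ((c <-> a) -> (d ^ f))) ^ (d ^ c)) = True -> True = True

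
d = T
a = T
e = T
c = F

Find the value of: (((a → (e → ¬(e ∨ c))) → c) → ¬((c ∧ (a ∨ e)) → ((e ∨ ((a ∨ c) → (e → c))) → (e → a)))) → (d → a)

T

Substituting d=T, a=T, e=T, c=F:
e ∨ c = T ∨ F = T
¬(e ∨ c) = ¬T = F
e → ¬(e ∨ c) = T → F = F
a → (e → ¬(e ∨ c)) = T → F = F
(a → (e → ¬(e ∨ c))) → c = F → F = T
a ∨ e = T ∨ T = T
c ∧ (a ∨ e) = F ∧ T = F
a ∨ c = T ∨ F = T
e → c = T → F = F
(a ∨ c) → (e → c) = T → F = F
e ∨ ((a ∨ c) → (e → c)) = T ∨ F = T
e → a = T → T = T
(e ∨ ((a ∨ c) → (e → c))) → (e → a) = T → T = T
(c ∧ (a ∨ e)) → ((e ∨ ((a ∨ c) → (e → c))) → (e → a)) = F → T = T
¬((c ∧ (a ∨ e)) → ((e ∨ ((a ∨ c) → (e → c))) → (e → a))) = ¬T = F
((a → (e → ¬(e ∨ c))) → c) → ¬((c ∧ (a ∨ e)) → ((e ∨ ((a ∨ c) → (e → c))) → (e → a))) = T → F = F
d → a = T → T = T
(((a → (e → ¬(e ∨ c))) → c) → ¬((c ∧ (a ∨ e)) → ((e ∨ ((a ∨ c) → (e → c))) → (e → a)))) → (d → a) = F → T = T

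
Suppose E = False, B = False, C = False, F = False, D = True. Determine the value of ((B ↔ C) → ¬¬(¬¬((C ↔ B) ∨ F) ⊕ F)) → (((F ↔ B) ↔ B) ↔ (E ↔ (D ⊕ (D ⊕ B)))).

False

Substituting E=False, B=False, C=False, F=False, D=True:
B ↔ C = False ↔ False = True
C ↔ B = False ↔ False = True
(C ↔ B) ∨ F = True ∨ False = True
¬((C ↔ B) ∨ F) = ¬True = False
¬¬((C ↔ B) ∨ F) = ¬False = True
¬¬((C ↔ B) ∨ F) ⊕ F = True ⊕ False = True
¬(¬¬((C ↔ B) ∨ F) ⊕ F) = ¬True = False
¬¬(¬¬((C ↔ B) ∨ F) ⊕ F) = ¬False = True
(B ↔ C) → ¬¬(¬¬((C ↔ B) ∨ F) ⊕ F) = True → True = True
F ↔ B = False ↔ False = True
(F ↔ B) ↔ B = True ↔ False = False
D ⊕ B = True ⊕ False = True
D ⊕ (D ⊕ B) = True ⊕ True = False
E ↔ (D ⊕ (D ⊕ B)) = False ↔ False = True
((F ↔ B) ↔ B) ↔ (E ↔ (D ⊕ (D ⊕ B))) = False ↔ True = False
((B ↔ C) → ¬¬(¬¬((C ↔ B) ∨ F) ⊕ F)) → (((F ↔ B) ↔ B) ↔ (E ↔ (D ⊕ (D ⊕ B)))) = True → False = False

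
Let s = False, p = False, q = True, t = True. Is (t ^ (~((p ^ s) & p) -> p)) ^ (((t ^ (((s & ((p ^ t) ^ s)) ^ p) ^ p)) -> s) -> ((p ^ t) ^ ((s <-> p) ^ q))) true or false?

p ^ s = False ^ False = False
(p ^ s) & p = False & False = False
~((p ^ s) & p) = ~False = True
~((p ^ s) & p) -> p = True -> False = False
t ^ (~((p ^ s) & p) -> p) = True ^ False = True
p ^ t = False ^ True = True
(p ^ t) ^ s = True ^ False = True
s & ((p ^ t) ^ s) = False & True = False
(s & ((p ^ t) ^ s)) ^ p = False ^ False = False
((s & ((p ^ t) ^ s)) ^ p) ^ p = False ^ False = False
t ^ (((s & ((p ^ t) ^ s)) ^ p) ^ p) = True ^ False = True
(t ^ (((s & ((p ^ t) ^ s)) ^ p) ^ p)) -> s = True -> False = False
p ^ t = False ^ True = True
s <-> p = False <-> False = True
(s <-> p) ^ q = True ^ True = False
(p ^ t) ^ ((s <-> p) ^ q) = True ^ False = True
((t ^ (((s & ((p ^ t) ^ s)) ^ p) ^ p)) -> s) -> ((p ^ t) ^ ((s <-> p) ^ q)) = False -> True = True
(t ^ (~((p ^ s) & p) -> p)) ^ (((t ^ (((s & ((p ^ t) ^ s)) ^ p) ^ p)) -> s) -> ((p ^ t) ^ ((s <-> p) ^ q))) = True ^ True = False

False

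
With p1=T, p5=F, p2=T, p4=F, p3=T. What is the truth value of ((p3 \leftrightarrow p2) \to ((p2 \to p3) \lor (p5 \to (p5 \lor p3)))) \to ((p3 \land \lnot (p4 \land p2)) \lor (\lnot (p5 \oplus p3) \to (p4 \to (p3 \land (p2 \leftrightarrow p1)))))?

T

p3 \leftrightarrow p2 = T \leftrightarrow T = T
p2 \to p3 = T \to T = T
p5 \lor p3 = F \lor T = T
p5 \to (p5 \lor p3) = F \to T = T
(p2 \to p3) \lor (p5 \to (p5 \lor p3)) = T \lor T = T
(p3 \leftrightarrow p2) \to ((p2 \to p3) \lor (p5 \to (p5 \lor p3))) = T \to T = T
p4 \land p2 = F \land T = F
\lnot (p4 \land p2) = \lnot F = T
p3 \land \lnot (p4 \land p2) = T \land T = T
p5 \oplus p3 = F \oplus T = T
\lnot (p5 \oplus p3) = \lnot T = F
p2 \leftrightarrow p1 = T \leftrightarrow T = T
p3 \land (p2 \leftrightarrow p1) = T \land T = T
p4 \to (p3 \land (p2 \leftrightarrow p1)) = F \to T = T
\lnot (p5 \oplus p3) \to (p4 \to (p3 \land (p2 \leftrightarrow p1))) = F \to T = T
(p3 \land \lnot (p4 \land p2)) \lor (\lnot (p5 \oplus p3) \to (p4 \to (p3 \land (p2 \leftrightarrow p1)))) = T \lor T = T
((p3 \leftrightarrow p2) \to ((p2 \to p3) \lor (p5 \to (p5 \lor p3)))) \to ((p3 \land \lnot (p4 \land p2)) \lor (\lnot (p5 \oplus p3) \to (p4 \to (p3 \land (p2 \leftrightarrow p1))))) = T \to T = T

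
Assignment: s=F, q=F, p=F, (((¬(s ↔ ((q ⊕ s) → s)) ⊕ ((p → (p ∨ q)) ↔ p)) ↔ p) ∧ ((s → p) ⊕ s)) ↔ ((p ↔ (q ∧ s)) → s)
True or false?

T

Substituting s=F, q=F, p=F:
q ⊕ s = F ⊕ F = F
(q ⊕ s) → s = F → F = T
s ↔ ((q ⊕ s) → s) = F ↔ T = F
¬(s ↔ ((q ⊕ s) → s)) = ¬F = T
p ∨ q = F ∨ F = F
p → (p ∨ q) = F → F = T
(p → (p ∨ q)) ↔ p = T ↔ F = F
¬(s ↔ ((q ⊕ s) → s)) ⊕ ((p → (p ∨ q)) ↔ p) = T ⊕ F = T
(¬(s ↔ ((q ⊕ s) → s)) ⊕ ((p → (p ∨ q)) ↔ p)) ↔ p = T ↔ F = F
s → p = F → F = T
(s → p) ⊕ s = T ⊕ F = T
((¬(s ↔ ((q ⊕ s) → s)) ⊕ ((p → (p ∨ q)) ↔ p)) ↔ p) ∧ ((s → p) ⊕ s) = F ∧ T = F
q ∧ s = F ∧ F = F
p ↔ (q ∧ s) = F ↔ F = T
(p ↔ (q ∧ s)) → s = T → F = F
(((¬(s ↔ ((q ⊕ s) → s)) ⊕ ((p → (p ∨ q)) ↔ p)) ↔ p) ∧ ((s → p) ⊕ s)) ↔ ((p ↔ (q ∧ s)) → s) = F ↔ F = T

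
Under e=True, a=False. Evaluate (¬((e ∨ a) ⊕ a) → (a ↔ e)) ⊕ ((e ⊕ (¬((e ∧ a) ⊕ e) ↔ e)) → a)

e ∨ a = True ∨ False = True
(e ∨ a) ⊕ a = True ⊕ False = True
¬((e ∨ a) ⊕ a) = ¬True = False
a ↔ e = False ↔ True = False
¬((e ∨ a) ⊕ a) → (a ↔ e) = False → False = True
e ∧ a = True ∧ False = False
(e ∧ a) ⊕ e = False ⊕ True = True
¬((e ∧ a) ⊕ e) = ¬True = False
¬((e ∧ a) ⊕ e) ↔ e = False ↔ True = False
e ⊕ (¬((e ∧ a) ⊕ e) ↔ e) = True ⊕ False = True
(e ⊕ (¬((e ∧ a) ⊕ e) ↔ e)) → a = True → False = False
(¬((e ∨ a) ⊕ a) → (a ↔ e)) ⊕ ((e ⊕ (¬((e ∧ a) ⊕ e) ↔ e)) → a) = True ⊕ False = True

True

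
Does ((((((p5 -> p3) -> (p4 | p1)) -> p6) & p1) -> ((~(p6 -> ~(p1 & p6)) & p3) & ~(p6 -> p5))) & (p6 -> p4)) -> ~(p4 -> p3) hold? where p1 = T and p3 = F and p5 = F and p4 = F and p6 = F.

F

p5 -> p3 = F -> F = T
p4 | p1 = F | T = T
(p5 -> p3) -> (p4 | p1) = T -> T = T
((p5 -> p3) -> (p4 | p1)) -> p6 = T -> F = F
(((p5 -> p3) -> (p4 | p1)) -> p6) & p1 = F & T = F
p1 & p6 = T & F = F
~(p1 & p6) = ~F = T
p6 -> ~(p1 & p6) = F -> T = T
~(p6 -> ~(p1 & p6)) = ~T = F
~(p6 -> ~(p1 & p6)) & p3 = F & F = F
p6 -> p5 = F -> F = T
~(p6 -> p5) = ~T = F
(~(p6 -> ~(p1 & p6)) & p3) & ~(p6 -> p5) = F & F = F
((((p5 -> p3) -> (p4 | p1)) -> p6) & p1) -> ((~(p6 -> ~(p1 & p6)) & p3) & ~(p6 -> p5)) = F -> F = T
p6 -> p4 = F -> F = T
(((((p5 -> p3) -> (p4 | p1)) -> p6) & p1) -> ((~(p6 -> ~(p1 & p6)) & p3) & ~(p6 -> p5))) & (p6 -> p4) = T & T = T
p4 -> p3 = F -> F = T
~(p4 -> p3) = ~T = F
((((((p5 -> p3) -> (p4 | p1)) -> p6) & p1) -> ((~(p6 -> ~(p1 & p6)) & p3) & ~(p6 -> p5))) & (p6 -> p4)) -> ~(p4 -> p3) = T -> F = F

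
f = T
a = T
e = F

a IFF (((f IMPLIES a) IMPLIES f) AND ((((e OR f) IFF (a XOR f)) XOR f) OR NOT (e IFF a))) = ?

f IMPLIES a = T IMPLIES T = T
(f IMPLIES a) IMPLIES f = T IMPLIES T = T
e OR f = F OR T = T
a XOR f = T XOR T = F
(e OR f) IFF (a XOR f) = T IFF F = F
((e OR f) IFF (a XOR f)) XOR f = F XOR T = T
e IFF a = F IFF T = F
NOT (e IFF a) = NOT F = T
(((e OR f) IFF (a XOR f)) XOR f) OR NOT (e IFF a) = T OR T = T
((f IMPLIES a) IMPLIES f) AND ((((e OR f) IFF (a XOR f)) XOR f) OR NOT (e IFF a)) = T AND T = T
a IFF (((f IMPLIES a) IMPLIES f) AND ((((e OR f) IFF (a XOR f)) XOR f) OR NOT (e IFF a))) = T IFF T = T

T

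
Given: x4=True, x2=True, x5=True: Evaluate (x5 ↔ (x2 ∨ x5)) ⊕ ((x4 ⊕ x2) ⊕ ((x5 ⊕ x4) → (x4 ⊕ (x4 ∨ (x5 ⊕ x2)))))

x2 ∨ x5 = True ∨ True = True
x5 ↔ (x2 ∨ x5) = True ↔ True = True
x4 ⊕ x2 = True ⊕ True = False
x5 ⊕ x4 = True ⊕ True = False
x5 ⊕ x2 = True ⊕ True = False
x4 ∨ (x5 ⊕ x2) = True ∨ False = True
x4 ⊕ (x4 ∨ (x5 ⊕ x2)) = True ⊕ True = False
(x5 ⊕ x4) → (x4 ⊕ (x4 ∨ (x5 ⊕ x2))) = False → False = True
(x4 ⊕ x2) ⊕ ((x5 ⊕ x4) → (x4 ⊕ (x4 ∨ (x5 ⊕ x2)))) = False ⊕ True = True
(x5 ↔ (x2 ∨ x5)) ⊕ ((x4 ⊕ x2) ⊕ ((x5 ⊕ x4) → (x4 ⊕ (x4 ∨ (x5 ⊕ x2))))) = True ⊕ True = False

False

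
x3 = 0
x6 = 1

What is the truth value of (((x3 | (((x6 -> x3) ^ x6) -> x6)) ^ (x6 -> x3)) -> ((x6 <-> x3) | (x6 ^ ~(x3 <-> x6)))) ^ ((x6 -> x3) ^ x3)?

x6 -> x3 = 1 -> 0 = 0
(x6 -> x3) ^ x6 = 0 ^ 1 = 1
((x6 -> x3) ^ x6) -> x6 = 1 -> 1 = 1
x3 | (((x6 -> x3) ^ x6) -> x6) = 0 | 1 = 1
x6 -> x3 = 1 -> 0 = 0
(x3 | (((x6 -> x3) ^ x6) -> x6)) ^ (x6 -> x3) = 1 ^ 0 = 1
x6 <-> x3 = 1 <-> 0 = 0
x3 <-> x6 = 0 <-> 1 = 0
~(x3 <-> x6) = ~0 = 1
x6 ^ ~(x3 <-> x6) = 1 ^ 1 = 0
(x6 <-> x3) | (x6 ^ ~(x3 <-> x6)) = 0 | 0 = 0
((x3 | (((x6 -> x3) ^ x6) -> x6)) ^ (x6 -> x3)) -> ((x6 <-> x3) | (x6 ^ ~(x3 <-> x6))) = 1 -> 0 = 0
x6 -> x3 = 1 -> 0 = 0
(x6 -> x3) ^ x3 = 0 ^ 0 = 0
(((x3 | (((x6 -> x3) ^ x6) -> x6)) ^ (x6 -> x3)) -> ((x6 <-> x3) | (x6 ^ ~(x3 <-> x6)))) ^ ((x6 -> x3) ^ x3) = 0 ^ 0 = 0

0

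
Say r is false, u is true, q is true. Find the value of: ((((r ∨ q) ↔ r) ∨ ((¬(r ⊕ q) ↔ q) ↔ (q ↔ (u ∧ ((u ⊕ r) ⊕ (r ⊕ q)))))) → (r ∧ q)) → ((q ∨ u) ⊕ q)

Substituting r=F, u=T, q=T:
r ∨ q = F ∨ T = T
(r ∨ q) ↔ r = T ↔ F = F
r ⊕ q = F ⊕ T = T
¬(r ⊕ q) = ¬T = F
¬(r ⊕ q) ↔ q = F ↔ T = F
u ⊕ r = T ⊕ F = T
r ⊕ q = F ⊕ T = T
(u ⊕ r) ⊕ (r ⊕ q) = T ⊕ T = F
u ∧ ((u ⊕ r) ⊕ (r ⊕ q)) = T ∧ F = F
q ↔ (u ∧ ((u ⊕ r) ⊕ (r ⊕ q))) = T ↔ F = F
(¬(r ⊕ q) ↔ q) ↔ (q ↔ (u ∧ ((u ⊕ r) ⊕ (r ⊕ q)))) = F ↔ F = T
((r ∨ q) ↔ r) ∨ ((¬(r ⊕ q) ↔ q) ↔ (q ↔ (u ∧ ((u ⊕ r) ⊕ (r ⊕ q))))) = F ∨ T = T
r ∧ q = F ∧ T = F
(((r ∨ q) ↔ r) ∨ ((¬(r ⊕ q) ↔ q) ↔ (q ↔ (u ∧ ((u ⊕ r) ⊕ (r ⊕ q)))))) → (r ∧ q) = T → F = F
q ∨ u = T ∨ T = T
(q ∨ u) ⊕ q = T ⊕ T = F
((((r ∨ q) ↔ r) ∨ ((¬(r ⊕ q) ↔ q) ↔ (q ↔ (u ∧ ((u ⊕ r) ⊕ (r ⊕ q)))))) → (r ∧ q)) → ((q ∨ u) ⊕ q) = F → F = T

T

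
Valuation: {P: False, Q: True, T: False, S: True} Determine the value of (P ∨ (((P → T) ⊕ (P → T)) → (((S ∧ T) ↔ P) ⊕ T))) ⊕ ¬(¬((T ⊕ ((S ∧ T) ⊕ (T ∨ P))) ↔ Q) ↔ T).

Substituting P=False, Q=True, T=False, S=True:
P → T = False → False = True
P → T = False → False = True
(P → T) ⊕ (P → T) = True ⊕ True = False
S ∧ T = True ∧ False = False
(S ∧ T) ↔ P = False ↔ False = True
((S ∧ T) ↔ P) ⊕ T = True ⊕ False = True
((P → T) ⊕ (P → T)) → (((S ∧ T) ↔ P) ⊕ T) = False → True = True
P ∨ (((P → T) ⊕ (P → T)) → (((S ∧ T) ↔ P) ⊕ T)) = False ∨ True = True
S ∧ T = True ∧ False = False
T ∨ P = False ∨ False = False
(S ∧ T) ⊕ (T ∨ P) = False ⊕ False = False
T ⊕ ((S ∧ T) ⊕ (T ∨ P)) = False ⊕ False = False
(T ⊕ ((S ∧ T) ⊕ (T ∨ P))) ↔ Q = False ↔ True = False
¬((T ⊕ ((S ∧ T) ⊕ (T ∨ P))) ↔ Q) = ¬False = True
¬((T ⊕ ((S ∧ T) ⊕ (T ∨ P))) ↔ Q) ↔ T = True ↔ False = False
¬(¬((T ⊕ ((S ∧ T) ⊕ (T ∨ P))) ↔ Q) ↔ T) = ¬False = True
(P ∨ (((P → T) ⊕ (P → T)) → (((S ∧ T) ↔ P) ⊕ T))) ⊕ ¬(¬((T ⊕ ((S ∧ T) ⊕ (T ∨ P))) ↔ Q) ↔ T) = True ⊕ True = False

False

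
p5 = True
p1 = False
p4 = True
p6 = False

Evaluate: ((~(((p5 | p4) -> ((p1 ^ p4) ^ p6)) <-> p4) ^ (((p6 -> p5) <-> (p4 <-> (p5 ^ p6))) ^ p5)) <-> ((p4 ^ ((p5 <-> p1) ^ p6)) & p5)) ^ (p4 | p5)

p5 | p4 = True | True = True
p1 ^ p4 = False ^ True = True
(p1 ^ p4) ^ p6 = True ^ False = True
(p5 | p4) -> ((p1 ^ p4) ^ p6) = True -> True = True
((p5 | p4) -> ((p1 ^ p4) ^ p6)) <-> p4 = True <-> True = True
~(((p5 | p4) -> ((p1 ^ p4) ^ p6)) <-> p4) = ~True = False
p6 -> p5 = False -> True = True
p5 ^ p6 = True ^ False = True
p4 <-> (p5 ^ p6) = True <-> True = True
(p6 -> p5) <-> (p4 <-> (p5 ^ p6)) = True <-> True = True
((p6 -> p5) <-> (p4 <-> (p5 ^ p6))) ^ p5 = True ^ True = False
~(((p5 | p4) -> ((p1 ^ p4) ^ p6)) <-> p4) ^ (((p6 -> p5) <-> (p4 <-> (p5 ^ p6))) ^ p5) = False ^ False = False
p5 <-> p1 = True <-> False = False
(p5 <-> p1) ^ p6 = False ^ False = False
p4 ^ ((p5 <-> p1) ^ p6) = True ^ False = True
(p4 ^ ((p5 <-> p1) ^ p6)) & p5 = True & True = True
(~(((p5 | p4) -> ((p1 ^ p4) ^ p6)) <-> p4) ^ (((p6 -> p5) <-> (p4 <-> (p5 ^ p6))) ^ p5)) <-> ((p4 ^ ((p5 <-> p1) ^ p6)) & p5) = False <-> True = False
p4 | p5 = True | True = True
((~(((p5 | p4) -> ((p1 ^ p4) ^ p6)) <-> p4) ^ (((p6 -> p5) <-> (p4 <-> (p5 ^ p6))) ^ p5)) <-> ((p4 ^ ((p5 <-> p1) ^ p6)) & p5)) ^ (p4 | p5) = False ^ True = True

True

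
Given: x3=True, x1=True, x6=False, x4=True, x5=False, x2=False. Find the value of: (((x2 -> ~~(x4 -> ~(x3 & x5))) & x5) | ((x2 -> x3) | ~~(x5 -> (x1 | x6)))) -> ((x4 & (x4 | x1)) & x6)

False

x3 & x5 = True & False = False
~(x3 & x5) = ~False = True
x4 -> ~(x3 & x5) = True -> True = True
~(x4 -> ~(x3 & x5)) = ~True = False
~~(x4 -> ~(x3 & x5)) = ~False = True
x2 -> ~~(x4 -> ~(x3 & x5)) = False -> True = True
(x2 -> ~~(x4 -> ~(x3 & x5))) & x5 = True & False = False
x2 -> x3 = False -> True = True
x1 | x6 = True | False = True
x5 -> (x1 | x6) = False -> True = True
~(x5 -> (x1 | x6)) = ~True = False
~~(x5 -> (x1 | x6)) = ~False = True
(x2 -> x3) | ~~(x5 -> (x1 | x6)) = True | True = True
((x2 -> ~~(x4 -> ~(x3 & x5))) & x5) | ((x2 -> x3) | ~~(x5 -> (x1 | x6))) = False | True = True
x4 | x1 = True | True = True
x4 & (x4 | x1) = True & True = True
(x4 & (x4 | x1)) & x6 = True & False = False
(((x2 -> ~~(x4 -> ~(x3 & x5))) & x5) | ((x2 -> x3) | ~~(x5 -> (x1 | x6)))) -> ((x4 & (x4 | x1)) & x6) = True -> False = False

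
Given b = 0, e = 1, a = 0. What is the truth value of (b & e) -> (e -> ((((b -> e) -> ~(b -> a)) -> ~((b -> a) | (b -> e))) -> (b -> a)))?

b & e = 0 & 1 = 0
b -> e = 0 -> 1 = 1
b -> a = 0 -> 0 = 1
~(b -> a) = ~1 = 0
(b -> e) -> ~(b -> a) = 1 -> 0 = 0
b -> a = 0 -> 0 = 1
b -> e = 0 -> 1 = 1
(b -> a) | (b -> e) = 1 | 1 = 1
~((b -> a) | (b -> e)) = ~1 = 0
((b -> e) -> ~(b -> a)) -> ~((b -> a) | (b -> e)) = 0 -> 0 = 1
b -> a = 0 -> 0 = 1
(((b -> e) -> ~(b -> a)) -> ~((b -> a) | (b -> e))) -> (b -> a) = 1 -> 1 = 1
e -> ((((b -> e) -> ~(b -> a)) -> ~((b -> a) | (b -> e))) -> (b -> a)) = 1 -> 1 = 1
(b & e) -> (e -> ((((b -> e) -> ~(b -> a)) -> ~((b -> a) | (b -> e))) -> (b -> a))) = 0 -> 1 = 1

1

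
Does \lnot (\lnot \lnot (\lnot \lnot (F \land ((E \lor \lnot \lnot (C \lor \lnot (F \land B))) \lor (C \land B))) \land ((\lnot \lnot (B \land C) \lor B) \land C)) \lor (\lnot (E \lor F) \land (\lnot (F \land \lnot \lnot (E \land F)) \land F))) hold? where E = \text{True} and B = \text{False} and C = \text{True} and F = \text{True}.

F \land B = \text{True} \land \text{False} = \text{False}
\lnot (F \land B) = \lnot \text{False} = \text{True}
C \lor \lnot (F \land B) = \text{True} \lor \text{True} = \text{True}
\lnot (C \lor \lnot (F \land B)) = \lnot \text{True} = \text{False}
\lnot \lnot (C \lor \lnot (F \land B)) = \lnot \text{False} = \text{True}
E \lor \lnot \lnot (C \lor \lnot (F \land B)) = \text{True} \lor \text{True} = \text{True}
C \land B = \text{True} \land \text{False} = \text{False}
(E \lor \lnot \lnot (C \lor \lnot (F \land B))) \lor (C \land B) = \text{True} \lor \text{False} = \text{True}
F \land ((E \lor \lnot \lnot (C \lor \lnot (F \land B))) \lor (C \land B)) = \text{True} \land \text{True} = \text{True}
\lnot (F \land ((E \lor \lnot \lnot (C \lor \lnot (F \land B))) \lor (C \land B))) = \lnot \text{True} = \text{False}
\lnot \lnot (F \land ((E \lor \lnot \lnot (C \lor \lnot (F \land B))) \lor (C \land B))) = \lnot \text{False} = \text{True}
B \land C = \text{False} \land \text{True} = \text{False}
\lnot (B \land C) = \lnot \text{False} = \text{True}
\lnot \lnot (B \land C) = \lnot \text{True} = \text{False}
\lnot \lnot (B \land C) \lor B = \text{False} \lor \text{False} = \text{False}
(\lnot \lnot (B \land C) \lor B) \land C = \text{False} \land \text{True} = \text{False}
\lnot \lnot (F \land ((E \lor \lnot \lnot (C \lor \lnot (F \land B))) \lor (C \land B))) \land ((\lnot \lnot (B \land C) \lor B) \land C) = \text{True} \land \text{False} = \text{False}
\lnot (\lnot \lnot (F \land ((E \lor \lnot \lnot (C \lor \lnot (F \land B))) \lor (C \land B))) \land ((\lnot \lnot (B \land C) \lor B) \land C)) = \lnot \text{False} = \text{True}
\lnot \lnot (\lnot \lnot (F \land ((E \lor \lnot \lnot (C \lor \lnot (F \land B))) \lor (C \land B))) \land ((\lnot \lnot (B \land C) \lor B) \land C)) = \lnot \text{True} = \text{False}
E \lor F = \text{True} \lor \text{True} = \text{True}
\lnot (E \lor F) = \lnot \text{True} = \text{False}
E \land F = \text{True} \land \text{True} = \text{True}
\lnot (E \land F) = \lnot \text{True} = \text{False}
\lnot \lnot (E \land F) = \lnot \text{False} = \text{True}
F \land \lnot \lnot (E \land F) = \text{True} \land \text{True} = \text{True}
\lnot (F \land \lnot \lnot (E \land F)) = \lnot \text{True} = \text{False}
\lnot (F \land \lnot \lnot (E \land F)) \land F = \text{False} \land \text{True} = \text{False}
\lnot (E \lor F) \land (\lnot (F \land \lnot \lnot (E \land F)) \land F) = \text{False} \land \text{False} = \text{False}
\lnot \lnot (\lnot \lnot (F \land ((E \lor \lnot \lnot (C \lor \lnot (F \land B))) \lor (C \land B))) \land ((\lnot \lnot (B \land C) \lor B) \land C)) \lor (\lnot (E \lor F) \land (\lnot (F \land \lnot \lnot (E \land F)) \land F)) = \text{False} \lor \text{False} = \text{False}
\lnot (\lnot \lnot (\lnot \lnot (F \land ((E \lor \lnot \lnot (C \lor \lnot (F \land B))) \lor (C \land B))) \land ((\lnot \lnot (B \land C) \lor B) \land C)) \lor (\lnot (E \lor F) \land (\lnot (F \land \lnot \lnot (E \land F)) \land F))) = \lnot \text{False} = \text{True}

\text{True}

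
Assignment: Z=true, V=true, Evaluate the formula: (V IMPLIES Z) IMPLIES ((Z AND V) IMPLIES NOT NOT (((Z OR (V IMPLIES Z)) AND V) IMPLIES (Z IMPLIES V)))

V IMPLIES Z = true IMPLIES true = true
Z AND V = true AND true = true
V IMPLIES Z = true IMPLIES true = true
Z OR (V IMPLIES Z) = true OR true = true
(Z OR (V IMPLIES Z)) AND V = true AND true = true
Z IMPLIES V = true IMPLIES true = true
((Z OR (V IMPLIES Z)) AND V) IMPLIES (Z IMPLIES V) = true IMPLIES true = true
NOT (((Z OR (V IMPLIES Z)) AND V) IMPLIES (Z IMPLIES V)) = NOT true = false
NOT NOT (((Z OR (V IMPLIES Z)) AND V) IMPLIES (Z IMPLIES V)) = NOT false = true
(Z AND V) IMPLIES NOT NOT (((Z OR (V IMPLIES Z)) AND V) IMPLIES (Z IMPLIES V)) = true IMPLIES true = true
(V IMPLIES Z) IMPLIES ((Z AND V) IMPLIES NOT NOT (((Z OR (V IMPLIES Z)) AND V) IMPLIES (Z IMPLIES V))) = true IMPLIES true = true

true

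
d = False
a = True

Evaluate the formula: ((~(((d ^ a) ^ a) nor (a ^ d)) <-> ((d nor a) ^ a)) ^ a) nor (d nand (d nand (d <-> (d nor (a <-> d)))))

d ^ a = False ^ True = True
(d ^ a) ^ a = True ^ True = False
a ^ d = True ^ False = True
((d ^ a) ^ a) nor (a ^ d) = False nor True = False
~(((d ^ a) ^ a) nor (a ^ d)) = ~False = True
d nor a = False nor True = False
(d nor a) ^ a = False ^ True = True
~(((d ^ a) ^ a) nor (a ^ d)) <-> ((d nor a) ^ a) = True <-> True = True
(~(((d ^ a) ^ a) nor (a ^ d)) <-> ((d nor a) ^ a)) ^ a = True ^ True = False
a <-> d = True <-> False = False
d nor (a <-> d) = False nor False = True
d <-> (d nor (a <-> d)) = False <-> True = False
d nand (d <-> (d nor (a <-> d))) = False nand False = True
d nand (d nand (d <-> (d nor (a <-> d)))) = False nand True = True
((~(((d ^ a) ^ a) nor (a ^ d)) <-> ((d nor a) ^ a)) ^ a) nor (d nand (d nand (d <-> (d nor (a <-> d))))) = False nor True = False

False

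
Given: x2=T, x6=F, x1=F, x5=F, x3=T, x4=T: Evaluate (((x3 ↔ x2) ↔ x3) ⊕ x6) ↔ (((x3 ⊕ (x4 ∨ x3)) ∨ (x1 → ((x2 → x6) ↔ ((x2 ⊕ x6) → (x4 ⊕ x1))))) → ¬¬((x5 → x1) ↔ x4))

x3 ↔ x2 = T ↔ T = T
(x3 ↔ x2) ↔ x3 = T ↔ T = T
((x3 ↔ x2) ↔ x3) ⊕ x6 = T ⊕ F = T
x4 ∨ x3 = T ∨ T = T
x3 ⊕ (x4 ∨ x3) = T ⊕ T = F
x2 → x6 = T → F = F
x2 ⊕ x6 = T ⊕ F = T
x4 ⊕ x1 = T ⊕ F = T
(x2 ⊕ x6) → (x4 ⊕ x1) = T → T = T
(x2 → x6) ↔ ((x2 ⊕ x6) → (x4 ⊕ x1)) = F ↔ T = F
x1 → ((x2 → x6) ↔ ((x2 ⊕ x6) → (x4 ⊕ x1))) = F → F = T
(x3 ⊕ (x4 ∨ x3)) ∨ (x1 → ((x2 → x6) ↔ ((x2 ⊕ x6) → (x4 ⊕ x1)))) = F ∨ T = T
x5 → x1 = F → F = T
(x5 → x1) ↔ x4 = T ↔ T = T
¬((x5 → x1) ↔ x4) = ¬T = F
¬¬((x5 → x1) ↔ x4) = ¬F = T
((x3 ⊕ (x4 ∨ x3)) ∨ (x1 → ((x2 → x6) ↔ ((x2 ⊕ x6) → (x4 ⊕ x1))))) → ¬¬((x5 → x1) ↔ x4) = T → T = T
(((x3 ↔ x2) ↔ x3) ⊕ x6) ↔ (((x3 ⊕ (x4 ∨ x3)) ∨ (x1 → ((x2 → x6) ↔ ((x2 ⊕ x6) → (x4 ⊕ x1))))) → ¬¬((x5 → x1) ↔ x4)) = T ↔ T = T

T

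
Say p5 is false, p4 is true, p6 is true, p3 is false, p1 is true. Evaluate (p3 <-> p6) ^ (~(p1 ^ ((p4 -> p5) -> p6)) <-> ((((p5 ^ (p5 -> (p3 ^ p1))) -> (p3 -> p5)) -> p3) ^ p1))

1

p3 <-> p6 = 0 <-> 1 = 0
p4 -> p5 = 1 -> 0 = 0
(p4 -> p5) -> p6 = 0 -> 1 = 1
p1 ^ ((p4 -> p5) -> p6) = 1 ^ 1 = 0
~(p1 ^ ((p4 -> p5) -> p6)) = ~0 = 1
p3 ^ p1 = 0 ^ 1 = 1
p5 -> (p3 ^ p1) = 0 -> 1 = 1
p5 ^ (p5 -> (p3 ^ p1)) = 0 ^ 1 = 1
p3 -> p5 = 0 -> 0 = 1
(p5 ^ (p5 -> (p3 ^ p1))) -> (p3 -> p5) = 1 -> 1 = 1
((p5 ^ (p5 -> (p3 ^ p1))) -> (p3 -> p5)) -> p3 = 1 -> 0 = 0
(((p5 ^ (p5 -> (p3 ^ p1))) -> (p3 -> p5)) -> p3) ^ p1 = 0 ^ 1 = 1
~(p1 ^ ((p4 -> p5) -> p6)) <-> ((((p5 ^ (p5 -> (p3 ^ p1))) -> (p3 -> p5)) -> p3) ^ p1) = 1 <-> 1 = 1
(p3 <-> p6) ^ (~(p1 ^ ((p4 -> p5) -> p6)) <-> ((((p5 ^ (p5 -> (p3 ^ p1))) -> (p3 -> p5)) -> p3) ^ p1)) = 0 ^ 1 = 1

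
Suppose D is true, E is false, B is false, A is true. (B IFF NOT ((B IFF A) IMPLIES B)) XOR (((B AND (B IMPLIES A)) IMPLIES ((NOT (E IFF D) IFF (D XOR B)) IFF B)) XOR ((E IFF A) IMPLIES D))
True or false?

B IFF A = false IFF true = false
(B IFF A) IMPLIES B = false IMPLIES false = true
NOT ((B IFF A) IMPLIES B) = NOT true = false
B IFF NOT ((B IFF A) IMPLIES B) = false IFF false = true
B IMPLIES A = false IMPLIES true = true
B AND (B IMPLIES A) = false AND true = false
E IFF D = false IFF true = false
NOT (E IFF D) = NOT false = true
D XOR B = true XOR false = true
NOT (E IFF D) IFF (D XOR B) = true IFF true = true
(NOT (E IFF D) IFF (D XOR B)) IFF B = true IFF false = false
(B AND (B IMPLIES A)) IMPLIES ((NOT (E IFF D) IFF (D XOR B)) IFF B) = false IMPLIES false = true
E IFF A = false IFF true = false
(E IFF A) IMPLIES D = false IMPLIES true = true
((B AND (B IMPLIES A)) IMPLIES ((NOT (E IFF D) IFF (D XOR B)) IFF B)) XOR ((E IFF A) IMPLIES D) = true XOR true = false
(B IFF NOT ((B IFF A) IMPLIES B)) XOR (((B AND (B IMPLIES A)) IMPLIES ((NOT (E IFF D) IFF (D XOR B)) IFF B)) XOR ((E IFF A) IMPLIES D)) = true XOR false = true

true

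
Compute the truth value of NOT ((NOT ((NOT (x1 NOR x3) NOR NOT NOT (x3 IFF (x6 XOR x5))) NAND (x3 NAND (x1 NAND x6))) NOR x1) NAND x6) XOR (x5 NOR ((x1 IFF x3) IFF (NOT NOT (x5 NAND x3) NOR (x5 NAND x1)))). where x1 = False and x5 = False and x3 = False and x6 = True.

True

x1 NOR x3 = False NOR False = True
NOT (x1 NOR x3) = NOT True = False
x6 XOR x5 = True XOR False = True
x3 IFF (x6 XOR x5) = False IFF True = False
NOT (x3 IFF (x6 XOR x5)) = NOT False = True
NOT NOT (x3 IFF (x6 XOR x5)) = NOT True = False
NOT (x1 NOR x3) NOR NOT NOT (x3 IFF (x6 XOR x5)) = False NOR False = True
x1 NAND x6 = False NAND True = True
x3 NAND (x1 NAND x6) = False NAND True = True
(NOT (x1 NOR x3) NOR NOT NOT (x3 IFF (x6 XOR x5))) NAND (x3 NAND (x1 NAND x6)) = True NAND True = False
NOT ((NOT (x1 NOR x3) NOR NOT NOT (x3 IFF (x6 XOR x5))) NAND (x3 NAND (x1 NAND x6))) = NOT False = True
NOT ((NOT (x1 NOR x3) NOR NOT NOT (x3 IFF (x6 XOR x5))) NAND (x3 NAND (x1 NAND x6))) NOR x1 = True NOR False = False
(NOT ((NOT (x1 NOR x3) NOR NOT NOT (x3 IFF (x6 XOR x5))) NAND (x3 NAND (x1 NAND x6))) NOR x1) NAND x6 = False NAND True = True
NOT ((NOT ((NOT (x1 NOR x3) NOR NOT NOT (x3 IFF (x6 XOR x5))) NAND (x3 NAND (x1 NAND x6))) NOR x1) NAND x6) = NOT True = False
x1 IFF x3 = False IFF False = True
x5 NAND x3 = False NAND False = True
NOT (x5 NAND x3) = NOT True = False
NOT NOT (x5 NAND x3) = NOT False = True
x5 NAND x1 = False NAND False = True
NOT NOT (x5 NAND x3) NOR (x5 NAND x1) = True NOR True = False
(x1 IFF x3) IFF (NOT NOT (x5 NAND x3) NOR (x5 NAND x1)) = True IFF False = False
x5 NOR ((x1 IFF x3) IFF (NOT NOT (x5 NAND x3) NOR (x5 NAND x1))) = False NOR False = True
NOT ((NOT ((NOT (x1 NOR x3) NOR NOT NOT (x3 IFF (x6 XOR x5))) NAND (x3 NAND (x1 NAND x6))) NOR x1) NAND x6) XOR (x5 NOR ((x1 IFF x3) IFF (NOT NOT (x5 NAND x3) NOR (x5 NAND x1)))) = False XOR True = True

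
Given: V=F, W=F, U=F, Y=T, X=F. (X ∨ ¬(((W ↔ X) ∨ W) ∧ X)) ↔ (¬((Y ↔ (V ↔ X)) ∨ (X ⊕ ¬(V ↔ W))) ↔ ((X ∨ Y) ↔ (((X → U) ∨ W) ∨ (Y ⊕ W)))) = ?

W ↔ X = F ↔ F = T
(W ↔ X) ∨ W = T ∨ F = T
((W ↔ X) ∨ W) ∧ X = T ∧ F = F
¬(((W ↔ X) ∨ W) ∧ X) = ¬F = T
X ∨ ¬(((W ↔ X) ∨ W) ∧ X) = F ∨ T = T
V ↔ X = F ↔ F = T
Y ↔ (V ↔ X) = T ↔ T = T
V ↔ W = F ↔ F = T
¬(V ↔ W) = ¬T = F
X ⊕ ¬(V ↔ W) = F ⊕ F = F
(Y ↔ (V ↔ X)) ∨ (X ⊕ ¬(V ↔ W)) = T ∨ F = T
¬((Y ↔ (V ↔ X)) ∨ (X ⊕ ¬(V ↔ W))) = ¬T = F
X ∨ Y = F ∨ T = T
X → U = F → F = T
(X → U) ∨ W = T ∨ F = T
Y ⊕ W = T ⊕ F = T
((X → U) ∨ W) ∨ (Y ⊕ W) = T ∨ T = T
(X ∨ Y) ↔ (((X → U) ∨ W) ∨ (Y ⊕ W)) = T ↔ T = T
¬((Y ↔ (V ↔ X)) ∨ (X ⊕ ¬(V ↔ W))) ↔ ((X ∨ Y) ↔ (((X → U) ∨ W) ∨ (Y ⊕ W))) = F ↔ T = F
(X ∨ ¬(((W ↔ X) ∨ W) ∧ X)) ↔ (¬((Y ↔ (V ↔ X)) ∨ (X ⊕ ¬(V ↔ W))) ↔ ((X ∨ Y) ↔ (((X → U) ∨ W) ∨ (Y ⊕ W)))) = T ↔ F = F

F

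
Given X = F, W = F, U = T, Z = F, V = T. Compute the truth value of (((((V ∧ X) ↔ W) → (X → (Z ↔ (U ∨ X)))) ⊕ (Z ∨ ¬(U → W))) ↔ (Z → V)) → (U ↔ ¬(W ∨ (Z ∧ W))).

V ∧ X = T ∧ F = F
(V ∧ X) ↔ W = F ↔ F = T
U ∨ X = T ∨ F = T
Z ↔ (U ∨ X) = F ↔ T = F
X → (Z ↔ (U ∨ X)) = F → F = T
((V ∧ X) ↔ W) → (X → (Z ↔ (U ∨ X))) = T → T = T
U → W = T → F = F
¬(U → W) = ¬F = T
Z ∨ ¬(U → W) = F ∨ T = T
(((V ∧ X) ↔ W) → (X → (Z ↔ (U ∨ X)))) ⊕ (Z ∨ ¬(U → W)) = T ⊕ T = F
Z → V = F → T = T
((((V ∧ X) ↔ W) → (X → (Z ↔ (U ∨ X)))) ⊕ (Z ∨ ¬(U → W))) ↔ (Z → V) = F ↔ T = F
Z ∧ W = F ∧ F = F
W ∨ (Z ∧ W) = F ∨ F = F
¬(W ∨ (Z ∧ W)) = ¬F = T
U ↔ ¬(W ∨ (Z ∧ W)) = T ↔ T = T
(((((V ∧ X) ↔ W) → (X → (Z ↔ (U ∨ X)))) ⊕ (Z ∨ ¬(U → W))) ↔ (Z → V)) → (U ↔ ¬(W ∨ (Z ∧ W))) = F → T = T

T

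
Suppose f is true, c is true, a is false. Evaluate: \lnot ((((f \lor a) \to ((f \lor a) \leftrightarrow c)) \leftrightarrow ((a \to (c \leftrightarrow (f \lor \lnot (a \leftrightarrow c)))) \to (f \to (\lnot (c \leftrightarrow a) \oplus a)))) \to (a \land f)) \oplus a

f \lor a = \text{True} \lor \text{False} = \text{True}
f \lor a = \text{True} \lor \text{False} = \text{True}
(f \lor a) \leftrightarrow c = \text{True} \leftrightarrow \text{True} = \text{True}
(f \lor a) \to ((f \lor a) \leftrightarrow c) = \text{True} \to \text{True} = \text{True}
a \leftrightarrow c = \text{False} \leftrightarrow \text{True} = \text{False}
\lnot (a \leftrightarrow c) = \lnot \text{False} = \text{True}
f \lor \lnot (a \leftrightarrow c) = \text{True} \lor \text{True} = \text{True}
c \leftrightarrow (f \lor \lnot (a \leftrightarrow c)) = \text{True} \leftrightarrow \text{True} = \text{True}
a \to (c \leftrightarrow (f \lor \lnot (a \leftrightarrow c))) = \text{False} \to \text{True} = \text{True}
c \leftrightarrow a = \text{True} \leftrightarrow \text{False} = \text{False}
\lnot (c \leftrightarrow a) = \lnot \text{False} = \text{True}
\lnot (c \leftrightarrow a) \oplus a = \text{True} \oplus \text{False} = \text{True}
f \to (\lnot (c \leftrightarrow a) \oplus a) = \text{True} \to \text{True} = \text{True}
(a \to (c \leftrightarrow (f \lor \lnot (a \leftrightarrow c)))) \to (f \to (\lnot (c \leftrightarrow a) \oplus a)) = \text{True} \to \text{True} = \text{True}
((f \lor a) \to ((f \lor a) \leftrightarrow c)) \leftrightarrow ((a \to (c \leftrightarrow (f \lor \lnot (a \leftrightarrow c)))) \to (f \to (\lnot (c \leftrightarrow a) \oplus a))) = \text{True} \leftrightarrow \text{True} = \text{True}
a \land f = \text{False} \land \text{True} = \text{False}
(((f \lor a) \to ((f \lor a) \leftrightarrow c)) \leftrightarrow ((a \to (c \leftrightarrow (f \lor \lnot (a \leftrightarrow c)))) \to (f \to (\lnot (c \leftrightarrow a) \oplus a)))) \to (a \land f) = \text{True} \to \text{False} = \text{False}
\lnot ((((f \lor a) \to ((f \lor a) \leftrightarrow c)) \leftrightarrow ((a \to (c \leftrightarrow (f \lor \lnot (a \leftrightarrow c)))) \to (f \to (\lnot (c \leftrightarrow a) \oplus a)))) \to (a \land f)) = \lnot \text{False} = \text{True}
\lnot ((((f \lor a) \to ((f \lor a) \leftrightarrow c)) \leftrightarrow ((a \to (c \leftrightarrow (f \lor \lnot (a \leftrightarrow c)))) \to (f \to (\lnot (c \leftrightarrow a) \oplus a)))) \to (a \land f)) \oplus a = \text{True} \oplus \text{False} = \text{True}

\text{True}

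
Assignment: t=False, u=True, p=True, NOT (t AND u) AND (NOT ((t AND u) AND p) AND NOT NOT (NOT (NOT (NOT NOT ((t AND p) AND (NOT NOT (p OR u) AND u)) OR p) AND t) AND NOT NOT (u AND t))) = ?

t AND u = False AND True = False
NOT (t AND u) = NOT False = True
t AND u = False AND True = False
(t AND u) AND p = False AND True = False
NOT ((t AND u) AND p) = NOT False = True
t AND p = False AND True = False
p OR u = True OR True = True
NOT (p OR u) = NOT True = False
NOT NOT (p OR u) = NOT False = True
NOT NOT (p OR u) AND u = True AND True = True
(t AND p) AND (NOT NOT (p OR u) AND u) = False AND True = False
NOT ((t AND p) AND (NOT NOT (p OR u) AND u)) = NOT False = True
NOT NOT ((t AND p) AND (NOT NOT (p OR u) AND u)) = NOT True = False
NOT NOT ((t AND p) AND (NOT NOT (p OR u) AND u)) OR p = False OR True = True
NOT (NOT NOT ((t AND p) AND (NOT NOT (p OR u) AND u)) OR p) = NOT True = False
NOT (NOT NOT ((t AND p) AND (NOT NOT (p OR u) AND u)) OR p) AND t = False AND False = False
NOT (NOT (NOT NOT ((t AND p) AND (NOT NOT (p OR u) AND u)) OR p) AND t) = NOT False = True
u AND t = True AND False = False
NOT (u AND t) = NOT False = True
NOT NOT (u AND t) = NOT True = False
NOT (NOT (NOT NOT ((t AND p) AND (NOT NOT (p OR u) AND u)) OR p) AND t) AND NOT NOT (u AND t) = True AND False = False
NOT (NOT (NOT (NOT NOT ((t AND p) AND (NOT NOT (p OR u) AND u)) OR p) AND t) AND NOT NOT (u AND t)) = NOT False = True
NOT NOT (NOT (NOT (NOT NOT ((t AND p) AND (NOT NOT (p OR u) AND u)) OR p) AND t) AND NOT NOT (u AND t)) = NOT True = False
NOT ((t AND u) AND p) AND NOT NOT (NOT (NOT (NOT NOT ((t AND p) AND (NOT NOT (p OR u) AND u)) OR p) AND t) AND NOT NOT (u AND t)) = True AND False = False
NOT (t AND u) AND (NOT ((t AND u) AND p) AND NOT NOT (NOT (NOT (NOT NOT ((t AND p) AND (NOT NOT (p OR u) AND u)) OR p) AND t) AND NOT NOT (u AND t))) = True AND False = False

False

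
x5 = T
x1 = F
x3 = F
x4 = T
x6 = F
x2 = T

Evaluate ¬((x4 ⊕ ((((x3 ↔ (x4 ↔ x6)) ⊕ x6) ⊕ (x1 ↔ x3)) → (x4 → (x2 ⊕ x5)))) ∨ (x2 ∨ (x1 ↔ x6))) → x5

x4 ↔ x6 = T ↔ F = F
x3 ↔ (x4 ↔ x6) = F ↔ F = T
(x3 ↔ (x4 ↔ x6)) ⊕ x6 = T ⊕ F = T
x1 ↔ x3 = F ↔ F = T
((x3 ↔ (x4 ↔ x6)) ⊕ x6) ⊕ (x1 ↔ x3) = T ⊕ T = F
x2 ⊕ x5 = T ⊕ T = F
x4 → (x2 ⊕ x5) = T → F = F
(((x3 ↔ (x4 ↔ x6)) ⊕ x6) ⊕ (x1 ↔ x3)) → (x4 → (x2 ⊕ x5)) = F → F = T
x4 ⊕ ((((x3 ↔ (x4 ↔ x6)) ⊕ x6) ⊕ (x1 ↔ x3)) → (x4 → (x2 ⊕ x5))) = T ⊕ T = F
x1 ↔ x6 = F ↔ F = T
x2 ∨ (x1 ↔ x6) = T ∨ T = T
(x4 ⊕ ((((x3 ↔ (x4 ↔ x6)) ⊕ x6) ⊕ (x1 ↔ x3)) → (x4 → (x2 ⊕ x5)))) ∨ (x2 ∨ (x1 ↔ x6)) = F ∨ T = T
¬((x4 ⊕ ((((x3 ↔ (x4 ↔ x6)) ⊕ x6) ⊕ (x1 ↔ x3)) → (x4 → (x2 ⊕ x5)))) ∨ (x2 ∨ (x1 ↔ x6))) = ¬T = F
¬((x4 ⊕ ((((x3 ↔ (x4 ↔ x6)) ⊕ x6) ⊕ (x1 ↔ x3)) → (x4 → (x2 ⊕ x5)))) ∨ (x2 ∨ (x1 ↔ x6))) → x5 = F → T = T

T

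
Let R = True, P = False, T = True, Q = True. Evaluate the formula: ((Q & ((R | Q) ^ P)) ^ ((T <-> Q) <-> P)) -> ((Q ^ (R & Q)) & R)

False

R | Q = True | True = True
(R | Q) ^ P = True ^ False = True
Q & ((R | Q) ^ P) = True & True = True
T <-> Q = True <-> True = True
(T <-> Q) <-> P = True <-> False = False
(Q & ((R | Q) ^ P)) ^ ((T <-> Q) <-> P) = True ^ False = True
R & Q = True & True = True
Q ^ (R & Q) = True ^ True = False
(Q ^ (R & Q)) & R = False & True = False
((Q & ((R | Q) ^ P)) ^ ((T <-> Q) <-> P)) -> ((Q ^ (R & Q)) & R) = True -> False = False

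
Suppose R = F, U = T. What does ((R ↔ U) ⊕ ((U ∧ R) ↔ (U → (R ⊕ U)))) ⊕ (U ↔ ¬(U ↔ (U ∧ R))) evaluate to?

R ↔ U = F ↔ T = F
U ∧ R = T ∧ F = F
R ⊕ U = F ⊕ T = T
U → (R ⊕ U) = T → T = T
(U ∧ R) ↔ (U → (R ⊕ U)) = F ↔ T = F
(R ↔ U) ⊕ ((U ∧ R) ↔ (U → (R ⊕ U))) = F ⊕ F = F
U ∧ R = T ∧ F = F
U ↔ (U ∧ R) = T ↔ F = F
¬(U ↔ (U ∧ R)) = ¬F = T
U ↔ ¬(U ↔ (U ∧ R)) = T ↔ T = T
((R ↔ U) ⊕ ((U ∧ R) ↔ (U → (R ⊕ U)))) ⊕ (U ↔ ¬(U ↔ (U ∧ R))) = F ⊕ T = T

T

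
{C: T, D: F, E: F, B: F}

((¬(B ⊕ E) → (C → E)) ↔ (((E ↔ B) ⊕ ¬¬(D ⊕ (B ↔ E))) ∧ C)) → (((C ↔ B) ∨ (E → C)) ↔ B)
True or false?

B ⊕ E = F ⊕ F = F
¬(B ⊕ E) = ¬F = T
C → E = T → F = F
¬(B ⊕ E) → (C → E) = T → F = F
E ↔ B = F ↔ F = T
B ↔ E = F ↔ F = T
D ⊕ (B ↔ E) = F ⊕ T = T
¬(D ⊕ (B ↔ E)) = ¬T = F
¬¬(D ⊕ (B ↔ E)) = ¬F = T
(E ↔ B) ⊕ ¬¬(D ⊕ (B ↔ E)) = T ⊕ T = F
((E ↔ B) ⊕ ¬¬(D ⊕ (B ↔ E))) ∧ C = F ∧ T = F
(¬(B ⊕ E) → (C → E)) ↔ (((E ↔ B) ⊕ ¬¬(D ⊕ (B ↔ E))) ∧ C) = F ↔ F = T
C ↔ B = T ↔ F = F
E → C = F → T = T
(C ↔ B) ∨ (E → C) = F ∨ T = T
((C ↔ B) ∨ (E → C)) ↔ B = T ↔ F = F
((¬(B ⊕ E) → (C → E)) ↔ (((E ↔ B) ⊕ ¬¬(D ⊕ (B ↔ E))) ∧ C)) → (((C ↔ B) ∨ (E → C)) ↔ B) = T → F = F

F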